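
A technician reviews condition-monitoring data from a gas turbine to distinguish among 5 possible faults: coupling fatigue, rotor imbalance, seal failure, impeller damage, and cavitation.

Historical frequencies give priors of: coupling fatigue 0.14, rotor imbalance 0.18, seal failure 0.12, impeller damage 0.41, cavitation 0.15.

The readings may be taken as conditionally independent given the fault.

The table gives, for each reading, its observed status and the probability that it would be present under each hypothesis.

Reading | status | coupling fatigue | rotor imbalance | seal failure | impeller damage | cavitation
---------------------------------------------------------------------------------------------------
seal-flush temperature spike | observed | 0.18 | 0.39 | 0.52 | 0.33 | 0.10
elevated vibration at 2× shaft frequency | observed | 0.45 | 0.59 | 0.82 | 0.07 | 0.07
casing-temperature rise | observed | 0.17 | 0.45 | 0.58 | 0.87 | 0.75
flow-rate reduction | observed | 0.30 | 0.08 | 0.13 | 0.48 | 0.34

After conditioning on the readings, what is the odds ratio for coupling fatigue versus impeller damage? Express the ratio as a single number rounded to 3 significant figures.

0.146

The normalizing constant cancels in an odds ratio, so compute prior × likelihood for the two hypotheses only:
  coupling fatigue: 0.14 × 0.18 × 0.45 × 0.17 × 0.30 = 0.00057834
  impeller damage: 0.41 × 0.33 × 0.07 × 0.87 × 0.48 = 0.0039551
Odds(coupling fatigue : impeller damage) = 0.00057834 / 0.0039551 ≈ 0.146.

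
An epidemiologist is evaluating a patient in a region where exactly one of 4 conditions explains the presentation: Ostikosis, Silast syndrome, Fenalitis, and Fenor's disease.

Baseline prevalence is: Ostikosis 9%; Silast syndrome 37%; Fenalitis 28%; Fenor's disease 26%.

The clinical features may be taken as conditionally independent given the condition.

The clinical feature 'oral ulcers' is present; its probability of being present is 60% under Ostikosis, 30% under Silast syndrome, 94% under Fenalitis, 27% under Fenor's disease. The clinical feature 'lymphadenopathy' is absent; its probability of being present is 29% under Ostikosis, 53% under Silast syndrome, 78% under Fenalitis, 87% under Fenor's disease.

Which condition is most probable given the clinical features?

Fenalitis

Multiply each prior by the joint likelihood of the clinical feature pattern (using 1 − P(present | H) for each absent clinical feature):
  Ostikosis: 0.09 × 0.60 × (1 − 0.29) = 0.03834
  Silast syndrome: 0.37 × 0.30 × (1 − 0.53) = 0.05217
  Fenalitis: 0.28 × 0.94 × (1 − 0.78) = 0.057904
  Fenor's disease: 0.26 × 0.27 × (1 − 0.87) = 0.009126
Marginal likelihood of the evidence = 0.15754.
P(Ostikosis | evidence) ≈ 0.03834 / 0.15754 ≈ 0.243
P(Silast syndrome | evidence) ≈ 0.05217 / 0.15754 ≈ 0.331
P(Fenalitis | evidence) ≈ 0.057904 / 0.15754 ≈ 0.368
P(Fenor's disease | evidence) ≈ 0.009126 / 0.15754 ≈ 0.058
The largest is 0.368, so Fenalitis is most probable.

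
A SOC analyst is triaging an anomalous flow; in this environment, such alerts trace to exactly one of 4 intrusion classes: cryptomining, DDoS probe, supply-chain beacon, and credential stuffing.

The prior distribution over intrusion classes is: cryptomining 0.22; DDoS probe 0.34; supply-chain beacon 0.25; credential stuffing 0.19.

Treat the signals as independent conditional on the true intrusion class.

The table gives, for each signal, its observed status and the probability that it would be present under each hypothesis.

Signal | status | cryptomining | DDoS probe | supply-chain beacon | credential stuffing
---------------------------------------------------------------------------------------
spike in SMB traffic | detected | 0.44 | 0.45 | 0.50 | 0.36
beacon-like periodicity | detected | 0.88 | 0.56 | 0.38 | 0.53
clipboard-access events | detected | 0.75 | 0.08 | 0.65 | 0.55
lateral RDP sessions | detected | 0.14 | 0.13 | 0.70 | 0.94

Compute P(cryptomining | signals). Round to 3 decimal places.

0.178

By Bayes' rule with conditional independence, the unnormalized weight for each hypothesis is prior × ∏ likelihoods:
  cryptomining: 0.22 × 0.44 × 0.88 × 0.75 × 0.14 = 0.0089443
  DDoS probe: 0.34 × 0.45 × 0.56 × 0.08 × 0.13 = 0.00089107
  supply-chain beacon: 0.25 × 0.50 × 0.38 × 0.65 × 0.70 = 0.021612
  credential stuffing: 0.19 × 0.36 × 0.53 × 0.55 × 0.94 = 0.018742
Normalizing constant Z = 0.0089443 + 0.00089107 + 0.021612 + 0.018742 = 0.05019.
P(cryptomining | evidence) = 0.0089443 / 0.05019 ≈ 0.178.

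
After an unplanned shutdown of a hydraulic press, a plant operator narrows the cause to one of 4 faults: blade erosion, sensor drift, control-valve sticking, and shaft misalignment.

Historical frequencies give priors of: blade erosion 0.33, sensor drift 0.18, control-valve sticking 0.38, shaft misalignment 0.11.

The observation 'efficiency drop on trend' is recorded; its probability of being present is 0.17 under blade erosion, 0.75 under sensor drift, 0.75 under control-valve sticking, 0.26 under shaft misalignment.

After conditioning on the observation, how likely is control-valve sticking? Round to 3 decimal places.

0.565

Multiply each prior by the likelihood of the observation:
  blade erosion: 0.33 × 0.17 = 0.0561
  sensor drift: 0.18 × 0.75 = 0.135
  control-valve sticking: 0.38 × 0.75 = 0.285
  shaft misalignment: 0.11 × 0.26 = 0.0286
Normalizing constant Z = 0.0561 + 0.135 + 0.285 + 0.0286 = 0.5047.
P(control-valve sticking | evidence) = 0.285 / 0.5047 ≈ 0.565.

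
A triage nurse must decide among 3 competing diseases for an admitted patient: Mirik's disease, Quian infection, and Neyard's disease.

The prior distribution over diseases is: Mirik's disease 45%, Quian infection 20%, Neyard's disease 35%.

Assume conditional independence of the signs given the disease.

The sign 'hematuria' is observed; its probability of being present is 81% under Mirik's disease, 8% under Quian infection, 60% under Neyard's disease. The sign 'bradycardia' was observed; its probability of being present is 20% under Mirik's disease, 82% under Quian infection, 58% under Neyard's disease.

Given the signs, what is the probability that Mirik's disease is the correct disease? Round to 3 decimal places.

By Bayes' rule with conditional independence, the unnormalized weight for each hypothesis is prior × ∏ likelihoods:
  Mirik's disease: 0.45 × 0.81 × 0.20 = 0.0729
  Quian infection: 0.20 × 0.08 × 0.82 = 0.01312
  Neyard's disease: 0.35 × 0.60 × 0.58 = 0.1218
Normalizing constant Z = 0.0729 + 0.01312 + 0.1218 = 0.20782.
P(Mirik's disease | evidence) = 0.0729 / 0.20782 ≈ 0.351.

0.351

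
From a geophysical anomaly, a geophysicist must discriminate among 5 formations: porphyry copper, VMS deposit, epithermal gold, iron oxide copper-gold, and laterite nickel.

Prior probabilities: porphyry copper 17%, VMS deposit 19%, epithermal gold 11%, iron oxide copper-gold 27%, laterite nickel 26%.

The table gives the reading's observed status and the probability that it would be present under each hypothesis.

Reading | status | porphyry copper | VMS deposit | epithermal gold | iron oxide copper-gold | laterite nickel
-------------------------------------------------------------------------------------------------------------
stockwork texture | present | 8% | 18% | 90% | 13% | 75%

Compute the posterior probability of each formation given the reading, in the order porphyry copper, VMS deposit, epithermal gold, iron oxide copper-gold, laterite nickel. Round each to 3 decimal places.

0.036, 0.091, 0.263, 0.093, 0.517

By Bayes' rule, the unnormalized weight for each hypothesis is prior × likelihood:
  porphyry copper: 0.17 × 0.08 = 0.0136
  VMS deposit: 0.19 × 0.18 = 0.0342
  epithermal gold: 0.11 × 0.90 = 0.099
  iron oxide copper-gold: 0.27 × 0.13 = 0.0351
  laterite nickel: 0.26 × 0.75 = 0.195
Normalizing constant Z = 0.0136 + 0.0342 + 0.099 + 0.0351 + 0.195 = 0.3769.
P(porphyry copper | evidence) = 0.0136 / 0.3769 ≈ 0.036
P(VMS deposit | evidence) = 0.0342 / 0.3769 ≈ 0.091
P(epithermal gold | evidence) = 0.099 / 0.3769 ≈ 0.263
P(iron oxide copper-gold | evidence) = 0.0351 / 0.3769 ≈ 0.093
P(laterite nickel | evidence) = 0.195 / 0.3769 ≈ 0.517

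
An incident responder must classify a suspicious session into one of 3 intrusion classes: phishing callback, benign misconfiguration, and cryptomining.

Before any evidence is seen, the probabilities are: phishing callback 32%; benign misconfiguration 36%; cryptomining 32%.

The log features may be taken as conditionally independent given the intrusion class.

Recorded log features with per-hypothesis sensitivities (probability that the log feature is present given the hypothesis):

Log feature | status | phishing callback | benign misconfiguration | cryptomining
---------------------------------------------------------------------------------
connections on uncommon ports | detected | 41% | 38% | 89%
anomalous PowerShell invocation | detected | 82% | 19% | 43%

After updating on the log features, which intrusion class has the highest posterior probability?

cryptomining

By Bayes' rule with conditional independence, the unnormalized weight for each hypothesis is prior × ∏ likelihoods:
  phishing callback: 0.32 × 0.41 × 0.82 = 0.10758
  benign misconfiguration: 0.36 × 0.38 × 0.19 = 0.025992
  cryptomining: 0.32 × 0.89 × 0.43 = 0.12246
The unnormalized weights sum to 0.25604.
P(phishing callback | evidence) ≈ 0.10758 / 0.25604 ≈ 0.420
P(benign misconfiguration | evidence) ≈ 0.025992 / 0.25604 ≈ 0.102
P(cryptomining | evidence) ≈ 0.12246 / 0.25604 ≈ 0.478
The largest is 0.478, so cryptomining is most probable.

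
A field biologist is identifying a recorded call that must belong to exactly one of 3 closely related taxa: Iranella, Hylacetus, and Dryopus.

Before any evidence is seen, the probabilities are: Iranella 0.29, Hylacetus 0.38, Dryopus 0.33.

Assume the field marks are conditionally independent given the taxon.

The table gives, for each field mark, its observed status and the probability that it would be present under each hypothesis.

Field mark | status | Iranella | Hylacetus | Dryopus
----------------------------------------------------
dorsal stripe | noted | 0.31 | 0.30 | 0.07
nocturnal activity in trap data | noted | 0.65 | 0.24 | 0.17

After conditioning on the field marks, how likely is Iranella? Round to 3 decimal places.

Multiply each prior by the joint likelihood of the field mark pattern:
  Iranella: 0.29 × 0.31 × 0.65 = 0.058435
  Hylacetus: 0.38 × 0.30 × 0.24 = 0.02736
  Dryopus: 0.33 × 0.07 × 0.17 = 0.003927
The unnormalized weights sum to 0.089722.
P(Iranella | evidence) = 0.058435 / 0.089722 ≈ 0.651.

0.651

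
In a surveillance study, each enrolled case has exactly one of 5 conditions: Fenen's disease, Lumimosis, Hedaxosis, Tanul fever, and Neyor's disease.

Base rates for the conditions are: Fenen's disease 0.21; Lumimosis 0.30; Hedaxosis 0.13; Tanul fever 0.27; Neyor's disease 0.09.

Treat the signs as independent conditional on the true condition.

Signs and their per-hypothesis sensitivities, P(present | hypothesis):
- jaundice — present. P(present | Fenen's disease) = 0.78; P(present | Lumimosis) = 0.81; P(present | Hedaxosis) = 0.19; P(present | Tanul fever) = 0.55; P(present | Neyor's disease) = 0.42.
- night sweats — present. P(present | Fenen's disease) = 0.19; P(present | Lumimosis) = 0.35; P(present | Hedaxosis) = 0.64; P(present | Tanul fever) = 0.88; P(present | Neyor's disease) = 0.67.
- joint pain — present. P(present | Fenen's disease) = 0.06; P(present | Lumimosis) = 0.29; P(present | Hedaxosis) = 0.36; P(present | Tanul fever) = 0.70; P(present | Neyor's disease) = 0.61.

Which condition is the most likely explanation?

Tanul fever

For each hypothesis, the unnormalized posterior weight is prior × product of the sign likelihoods:
  Fenen's disease: 0.21 × 0.78 × 0.19 × 0.06 = 0.0018673
  Lumimosis: 0.30 × 0.81 × 0.35 × 0.29 = 0.024664
  Hedaxosis: 0.13 × 0.19 × 0.64 × 0.36 = 0.0056909
  Tanul fever: 0.27 × 0.55 × 0.88 × 0.70 = 0.091476
  Neyor's disease: 0.09 × 0.42 × 0.67 × 0.61 = 0.015449
The unnormalized weights sum to 0.13915.
P(Fenen's disease | evidence) ≈ 0.0018673 / 0.13915 ≈ 0.013
P(Lumimosis | evidence) ≈ 0.024664 / 0.13915 ≈ 0.177
P(Hedaxosis | evidence) ≈ 0.0056909 / 0.13915 ≈ 0.041
P(Tanul fever | evidence) ≈ 0.091476 / 0.13915 ≈ 0.657
P(Neyor's disease | evidence) ≈ 0.015449 / 0.13915 ≈ 0.111
The largest is 0.657, so Tanul fever is most probable.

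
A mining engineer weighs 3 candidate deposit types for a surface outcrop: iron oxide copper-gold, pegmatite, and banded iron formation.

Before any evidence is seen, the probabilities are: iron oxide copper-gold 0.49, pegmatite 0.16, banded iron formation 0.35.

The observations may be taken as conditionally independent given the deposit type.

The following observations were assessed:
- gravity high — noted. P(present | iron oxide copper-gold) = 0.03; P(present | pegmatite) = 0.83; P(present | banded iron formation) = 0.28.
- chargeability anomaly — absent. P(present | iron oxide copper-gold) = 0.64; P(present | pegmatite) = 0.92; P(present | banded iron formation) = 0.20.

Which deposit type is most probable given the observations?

Multiply each prior by the joint likelihood of the evidence pattern (using 1 − P(present | H) for each absent observation):
  iron oxide copper-gold: 0.49 × 0.03 × (1 − 0.64) = 0.005292
  pegmatite: 0.16 × 0.83 × (1 − 0.92) = 0.010624
  banded iron formation: 0.35 × 0.28 × (1 − 0.20) = 0.0784
Marginal likelihood of the evidence = 0.094316.
P(iron oxide copper-gold | evidence) ≈ 0.005292 / 0.094316 ≈ 0.056
P(pegmatite | evidence) ≈ 0.010624 / 0.094316 ≈ 0.113
P(banded iron formation | evidence) ≈ 0.0784 / 0.094316 ≈ 0.831
The largest is 0.831, so banded iron formation is most probable.

banded iron formation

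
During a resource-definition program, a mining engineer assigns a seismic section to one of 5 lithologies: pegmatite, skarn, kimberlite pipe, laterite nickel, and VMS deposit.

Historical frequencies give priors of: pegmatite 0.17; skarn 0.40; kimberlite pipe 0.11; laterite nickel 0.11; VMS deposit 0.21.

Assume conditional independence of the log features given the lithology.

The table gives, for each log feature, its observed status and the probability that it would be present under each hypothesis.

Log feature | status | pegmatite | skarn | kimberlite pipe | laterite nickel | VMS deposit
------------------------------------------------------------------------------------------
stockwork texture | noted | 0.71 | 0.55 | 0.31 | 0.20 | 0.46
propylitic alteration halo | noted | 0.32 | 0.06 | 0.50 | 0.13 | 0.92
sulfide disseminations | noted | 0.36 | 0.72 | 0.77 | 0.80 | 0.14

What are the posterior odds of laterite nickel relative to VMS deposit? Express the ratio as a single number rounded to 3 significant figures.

0.184

The normalizing constant cancels in an odds ratio, so compute prior × likelihood for the two hypotheses only:
  laterite nickel: 0.11 × 0.20 × 0.13 × 0.80 = 0.002288
  VMS deposit: 0.21 × 0.46 × 0.92 × 0.14 = 0.012442
Posterior odds = 0.002288 / 0.012442 ≈ 0.184.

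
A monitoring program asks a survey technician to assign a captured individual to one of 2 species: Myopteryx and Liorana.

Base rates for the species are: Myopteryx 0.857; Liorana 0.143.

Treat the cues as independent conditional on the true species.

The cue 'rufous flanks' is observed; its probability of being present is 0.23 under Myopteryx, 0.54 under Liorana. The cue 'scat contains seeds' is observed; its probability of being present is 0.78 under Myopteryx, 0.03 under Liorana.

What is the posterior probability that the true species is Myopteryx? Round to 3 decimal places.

For each hypothesis, the unnormalized posterior weight is prior × product of the cue likelihoods:
  Myopteryx: 0.857 × 0.23 × 0.78 = 0.15375
  Liorana: 0.143 × 0.54 × 0.03 = 0.0023166
Marginal likelihood of the evidence = 0.15606.
P(Myopteryx | evidence) = 0.15375 / 0.15606 ≈ 0.985.

0.985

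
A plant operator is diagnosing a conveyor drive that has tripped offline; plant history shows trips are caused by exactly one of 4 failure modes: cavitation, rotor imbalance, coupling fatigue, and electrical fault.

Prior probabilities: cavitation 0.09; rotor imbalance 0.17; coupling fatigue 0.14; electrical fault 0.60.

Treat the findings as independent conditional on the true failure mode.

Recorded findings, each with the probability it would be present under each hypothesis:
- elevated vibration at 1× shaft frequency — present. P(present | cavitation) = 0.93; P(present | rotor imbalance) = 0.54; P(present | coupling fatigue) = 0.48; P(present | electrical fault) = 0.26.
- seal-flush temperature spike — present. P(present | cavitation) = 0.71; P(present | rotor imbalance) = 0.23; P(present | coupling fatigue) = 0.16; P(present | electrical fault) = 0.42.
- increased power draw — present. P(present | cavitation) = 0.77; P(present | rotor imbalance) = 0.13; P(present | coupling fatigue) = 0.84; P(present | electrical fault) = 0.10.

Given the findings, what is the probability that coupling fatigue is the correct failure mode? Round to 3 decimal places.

0.141

Multiply each prior by the joint likelihood of the evidence pattern:
  cavitation: 0.09 × 0.93 × 0.71 × 0.77 = 0.045759
  rotor imbalance: 0.17 × 0.54 × 0.23 × 0.13 = 0.0027448
  coupling fatigue: 0.14 × 0.48 × 0.16 × 0.84 = 0.0090317
  electrical fault: 0.60 × 0.26 × 0.42 × 0.10 = 0.006552
Normalizing constant Z = 0.045759 + 0.0027448 + 0.0090317 + 0.006552 = 0.064087.
P(coupling fatigue | evidence) = 0.0090317 / 0.064087 ≈ 0.141.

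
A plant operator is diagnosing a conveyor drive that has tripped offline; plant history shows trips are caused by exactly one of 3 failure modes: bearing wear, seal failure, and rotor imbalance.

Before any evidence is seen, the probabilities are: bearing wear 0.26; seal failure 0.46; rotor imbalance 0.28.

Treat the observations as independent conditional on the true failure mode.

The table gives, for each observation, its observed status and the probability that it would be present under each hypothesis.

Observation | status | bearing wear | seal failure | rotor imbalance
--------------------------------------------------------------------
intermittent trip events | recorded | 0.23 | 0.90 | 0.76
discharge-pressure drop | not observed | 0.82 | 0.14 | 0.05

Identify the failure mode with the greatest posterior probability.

By Bayes' rule with conditional independence, the unnormalized weight for each hypothesis is prior × ∏ likelihoods (using 1 − P(present | H) for each absent observation):
  bearing wear: 0.26 × 0.23 × (1 − 0.82) = 0.010764
  seal failure: 0.46 × 0.90 × (1 − 0.14) = 0.35604
  rotor imbalance: 0.28 × 0.76 × (1 − 0.05) = 0.20216
The unnormalized weights sum to 0.56896.
P(bearing wear | evidence) ≈ 0.010764 / 0.56896 ≈ 0.019
P(seal failure | evidence) ≈ 0.35604 / 0.56896 ≈ 0.626
P(rotor imbalance | evidence) ≈ 0.20216 / 0.56896 ≈ 0.355
The largest is 0.626, so seal failure is most probable.

seal failure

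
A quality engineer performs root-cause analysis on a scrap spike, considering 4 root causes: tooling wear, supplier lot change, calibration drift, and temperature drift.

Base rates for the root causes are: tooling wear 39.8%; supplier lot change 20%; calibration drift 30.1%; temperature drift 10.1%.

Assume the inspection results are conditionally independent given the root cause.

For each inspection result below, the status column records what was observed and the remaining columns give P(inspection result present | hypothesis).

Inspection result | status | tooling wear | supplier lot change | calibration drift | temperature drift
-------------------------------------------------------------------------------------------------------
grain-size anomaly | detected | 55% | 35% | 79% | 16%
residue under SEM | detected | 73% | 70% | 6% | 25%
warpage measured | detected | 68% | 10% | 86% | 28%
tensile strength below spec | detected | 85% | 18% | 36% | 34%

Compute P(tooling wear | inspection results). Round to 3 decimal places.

0.942

For each hypothesis, the unnormalized posterior weight is prior × product of the inspection result likelihoods:
  tooling wear: 0.398 × 0.55 × 0.73 × 0.68 × 0.85 = 0.092363
  supplier lot change: 0.200 × 0.35 × 0.70 × 0.10 × 0.18 = 0.000882
  calibration drift: 0.301 × 0.79 × 0.06 × 0.86 × 0.36 = 0.0044172
  temperature drift: 0.101 × 0.16 × 0.25 × 0.28 × 0.34 = 0.00038461
Normalizing constant Z = 0.092363 + 0.000882 + 0.0044172 + 0.00038461 = 0.098046.
P(tooling wear | evidence) = 0.092363 / 0.098046 ≈ 0.942.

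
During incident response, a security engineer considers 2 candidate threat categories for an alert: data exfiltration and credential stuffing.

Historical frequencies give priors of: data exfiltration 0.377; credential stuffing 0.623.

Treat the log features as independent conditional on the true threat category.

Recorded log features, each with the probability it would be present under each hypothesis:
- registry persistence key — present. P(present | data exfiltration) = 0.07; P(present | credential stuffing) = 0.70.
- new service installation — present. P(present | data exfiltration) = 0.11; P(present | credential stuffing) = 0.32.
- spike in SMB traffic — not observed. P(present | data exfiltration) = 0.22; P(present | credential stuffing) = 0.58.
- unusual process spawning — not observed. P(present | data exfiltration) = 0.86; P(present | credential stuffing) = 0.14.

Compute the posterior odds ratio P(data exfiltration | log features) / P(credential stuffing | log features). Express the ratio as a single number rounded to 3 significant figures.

0.00629

The normalizing constant cancels in an odds ratio, so compute prior × likelihood for the two hypotheses only (using 1 − P(present | H) for each absent log feature):
  data exfiltration: 0.377 × 0.07 × 0.11 × (1 − 0.22) × (1 − 0.86) = 0.000317
  credential stuffing: 0.623 × 0.70 × 0.32 × (1 − 0.58) × (1 − 0.14) = 0.050406
Posterior odds = 0.000317 / 0.050406 ≈ 0.00629.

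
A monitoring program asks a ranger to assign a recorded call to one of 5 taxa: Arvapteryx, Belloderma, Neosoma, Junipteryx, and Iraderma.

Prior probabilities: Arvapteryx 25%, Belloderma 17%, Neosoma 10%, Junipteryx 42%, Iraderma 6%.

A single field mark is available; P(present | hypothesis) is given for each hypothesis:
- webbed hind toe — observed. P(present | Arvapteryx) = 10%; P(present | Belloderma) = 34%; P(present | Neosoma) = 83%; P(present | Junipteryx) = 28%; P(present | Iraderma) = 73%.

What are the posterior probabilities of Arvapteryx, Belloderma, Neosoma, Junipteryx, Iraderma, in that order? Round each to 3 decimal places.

Multiply each prior by the likelihood of the field mark:
  Arvapteryx: 0.25 × 0.10 = 0.025
  Belloderma: 0.17 × 0.34 = 0.0578
  Neosoma: 0.10 × 0.83 = 0.083
  Junipteryx: 0.42 × 0.28 = 0.1176
  Iraderma: 0.06 × 0.73 = 0.0438
Normalizing constant Z = 0.025 + 0.0578 + 0.083 + 0.1176 + 0.0438 = 0.3272.
P(Arvapteryx | evidence) = 0.025 / 0.3272 ≈ 0.076
P(Belloderma | evidence) = 0.0578 / 0.3272 ≈ 0.177
P(Neosoma | evidence) = 0.083 / 0.3272 ≈ 0.254
P(Junipteryx | evidence) = 0.1176 / 0.3272 ≈ 0.359
P(Iraderma | evidence) = 0.0438 / 0.3272 ≈ 0.134

0.076, 0.177, 0.254, 0.359, 0.134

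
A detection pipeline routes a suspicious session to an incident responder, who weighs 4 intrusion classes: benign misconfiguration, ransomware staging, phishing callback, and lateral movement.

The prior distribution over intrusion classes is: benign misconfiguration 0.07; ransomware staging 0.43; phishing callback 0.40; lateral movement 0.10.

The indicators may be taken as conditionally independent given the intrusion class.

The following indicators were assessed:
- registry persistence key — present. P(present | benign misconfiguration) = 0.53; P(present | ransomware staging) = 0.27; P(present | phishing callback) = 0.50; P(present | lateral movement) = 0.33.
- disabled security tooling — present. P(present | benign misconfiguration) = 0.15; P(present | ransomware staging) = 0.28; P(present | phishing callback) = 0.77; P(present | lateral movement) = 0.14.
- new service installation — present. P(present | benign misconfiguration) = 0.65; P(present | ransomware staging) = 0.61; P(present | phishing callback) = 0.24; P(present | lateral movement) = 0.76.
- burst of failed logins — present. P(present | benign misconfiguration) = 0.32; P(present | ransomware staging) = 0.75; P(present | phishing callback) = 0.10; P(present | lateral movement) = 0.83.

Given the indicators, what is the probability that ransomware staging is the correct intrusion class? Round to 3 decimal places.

0.657

Multiply each prior by the joint likelihood of the indicator pattern:
  benign misconfiguration: 0.07 × 0.53 × 0.15 × 0.65 × 0.32 = 0.0011575
  ransomware staging: 0.43 × 0.27 × 0.28 × 0.61 × 0.75 = 0.014872
  phishing callback: 0.40 × 0.50 × 0.77 × 0.24 × 0.10 = 0.003696
  lateral movement: 0.10 × 0.33 × 0.14 × 0.76 × 0.83 = 0.0029143
Marginal likelihood of the evidence = 0.02264.
P(ransomware staging | evidence) = 0.014872 / 0.02264 ≈ 0.657.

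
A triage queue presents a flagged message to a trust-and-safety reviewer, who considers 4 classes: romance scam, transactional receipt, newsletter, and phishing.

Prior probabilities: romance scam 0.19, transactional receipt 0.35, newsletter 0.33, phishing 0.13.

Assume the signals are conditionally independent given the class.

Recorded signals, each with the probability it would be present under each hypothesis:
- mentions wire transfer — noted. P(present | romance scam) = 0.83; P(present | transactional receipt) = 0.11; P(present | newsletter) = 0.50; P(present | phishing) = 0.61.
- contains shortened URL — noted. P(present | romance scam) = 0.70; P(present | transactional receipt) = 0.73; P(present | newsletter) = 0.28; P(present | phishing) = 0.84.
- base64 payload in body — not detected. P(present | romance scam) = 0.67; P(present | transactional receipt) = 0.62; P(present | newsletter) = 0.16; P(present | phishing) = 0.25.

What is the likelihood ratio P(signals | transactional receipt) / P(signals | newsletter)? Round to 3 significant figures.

The Bayes factor is the ratio of the joint likelihoods of the signal pattern under the two hypotheses (using 1 − P(present | H) for each absent signal).
  transactional receipt: 0.11 × 0.73 × (1 − 0.62) = 0.030514
  newsletter: 0.50 × 0.28 × (1 − 0.16) = 0.1176
Bayes factor = 0.030514 / 0.1176 ≈ 0.259

0.259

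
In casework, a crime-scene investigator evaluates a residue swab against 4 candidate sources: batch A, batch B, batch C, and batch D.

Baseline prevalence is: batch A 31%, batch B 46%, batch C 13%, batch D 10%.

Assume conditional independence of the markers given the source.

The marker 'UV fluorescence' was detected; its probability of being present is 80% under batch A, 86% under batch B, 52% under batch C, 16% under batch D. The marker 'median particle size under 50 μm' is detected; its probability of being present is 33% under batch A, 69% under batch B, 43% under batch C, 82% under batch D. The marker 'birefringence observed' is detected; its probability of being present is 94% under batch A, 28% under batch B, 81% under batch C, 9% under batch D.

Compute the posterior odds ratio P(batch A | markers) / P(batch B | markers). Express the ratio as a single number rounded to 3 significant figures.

Posterior odds equal prior odds times the likelihood ratio; only the two competing hypotheses matter.
  batch A: 0.31 × 0.80 × 0.33 × 0.94 = 0.07693
  batch B: 0.46 × 0.86 × 0.69 × 0.28 = 0.07643
Odds(batch A : batch B) = 0.07693 / 0.07643 ≈ 1.01.

1.01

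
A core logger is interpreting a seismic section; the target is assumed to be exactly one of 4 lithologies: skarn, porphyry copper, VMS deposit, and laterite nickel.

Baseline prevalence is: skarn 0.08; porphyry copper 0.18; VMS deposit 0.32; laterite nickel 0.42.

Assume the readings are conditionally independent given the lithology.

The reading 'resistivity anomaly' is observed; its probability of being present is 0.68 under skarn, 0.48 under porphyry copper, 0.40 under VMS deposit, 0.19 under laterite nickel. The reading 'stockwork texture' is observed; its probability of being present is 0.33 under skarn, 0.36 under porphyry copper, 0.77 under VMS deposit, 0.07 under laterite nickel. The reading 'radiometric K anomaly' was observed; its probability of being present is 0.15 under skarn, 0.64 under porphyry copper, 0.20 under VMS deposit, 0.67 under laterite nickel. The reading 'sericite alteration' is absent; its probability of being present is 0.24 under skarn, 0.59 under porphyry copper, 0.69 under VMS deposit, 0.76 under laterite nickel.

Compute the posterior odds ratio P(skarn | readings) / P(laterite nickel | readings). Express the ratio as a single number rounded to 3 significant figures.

2.28

The normalizing constant cancels in an odds ratio, so compute prior × likelihood for the two hypotheses only (using 1 − P(present | H) for each absent reading):
  skarn: 0.08 × 0.68 × 0.33 × 0.15 × (1 − 0.24) = 0.0020465
  laterite nickel: 0.42 × 0.19 × 0.07 × 0.67 × (1 − 0.76) = 0.00089823
Odds(skarn : laterite nickel) = 0.0020465 / 0.00089823 ≈ 2.28.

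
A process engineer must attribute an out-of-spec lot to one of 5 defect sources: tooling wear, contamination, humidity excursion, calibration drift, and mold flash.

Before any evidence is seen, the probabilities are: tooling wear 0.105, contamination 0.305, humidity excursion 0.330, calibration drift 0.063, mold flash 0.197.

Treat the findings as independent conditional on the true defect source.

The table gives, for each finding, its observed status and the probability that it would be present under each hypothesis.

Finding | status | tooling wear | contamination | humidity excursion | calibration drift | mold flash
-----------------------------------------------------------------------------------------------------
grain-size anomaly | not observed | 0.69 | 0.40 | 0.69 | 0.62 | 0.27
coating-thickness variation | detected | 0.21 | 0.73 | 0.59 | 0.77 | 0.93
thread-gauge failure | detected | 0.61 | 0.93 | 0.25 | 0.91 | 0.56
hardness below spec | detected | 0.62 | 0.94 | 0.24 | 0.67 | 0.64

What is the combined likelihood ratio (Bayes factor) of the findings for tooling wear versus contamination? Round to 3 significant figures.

0.0643

Take the product of per-finding likelihoods under each hypothesis (using 1 − P(present | H) for each absent finding), then divide.
  tooling wear: (1 − 0.69) × 0.21 × 0.61 × 0.62 = 0.024621
  contamination: (1 − 0.40) × 0.73 × 0.93 × 0.94 = 0.3829
Bayes factor = 0.024621 / 0.3829 ≈ 0.0643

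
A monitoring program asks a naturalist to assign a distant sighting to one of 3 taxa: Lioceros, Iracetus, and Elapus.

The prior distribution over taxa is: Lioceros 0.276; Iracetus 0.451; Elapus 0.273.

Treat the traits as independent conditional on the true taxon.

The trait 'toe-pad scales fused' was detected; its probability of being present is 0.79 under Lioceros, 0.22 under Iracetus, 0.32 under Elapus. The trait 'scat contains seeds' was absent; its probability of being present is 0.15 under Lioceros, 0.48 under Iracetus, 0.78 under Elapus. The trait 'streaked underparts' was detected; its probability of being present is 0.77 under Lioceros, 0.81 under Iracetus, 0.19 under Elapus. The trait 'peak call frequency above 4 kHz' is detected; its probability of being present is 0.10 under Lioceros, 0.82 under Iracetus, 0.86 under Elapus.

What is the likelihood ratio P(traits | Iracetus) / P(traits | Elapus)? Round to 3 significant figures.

Take the product of per-trait likelihoods under each hypothesis (using 1 − P(present | H) for each absent trait), then divide.
  Iracetus: 0.22 × (1 − 0.48) × 0.81 × 0.82 = 0.075984
  Elapus: 0.32 × (1 − 0.78) × 0.19 × 0.86 = 0.011503
Bayes factor = 0.075984 / 0.011503 ≈ 6.61

6.61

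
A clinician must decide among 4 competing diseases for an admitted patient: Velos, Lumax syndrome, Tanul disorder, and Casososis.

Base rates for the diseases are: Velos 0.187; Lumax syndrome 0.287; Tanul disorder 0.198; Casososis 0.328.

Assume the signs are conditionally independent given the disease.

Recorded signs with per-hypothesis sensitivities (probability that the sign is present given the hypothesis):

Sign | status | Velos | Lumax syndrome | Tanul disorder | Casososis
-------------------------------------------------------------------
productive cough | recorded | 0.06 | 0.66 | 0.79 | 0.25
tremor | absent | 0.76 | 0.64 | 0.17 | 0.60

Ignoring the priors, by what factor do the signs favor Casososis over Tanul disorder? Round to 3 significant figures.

Joint likelihood of the sign pattern under each hypothesis (using 1 − P(present | H) for each absent sign):
  Casososis: 0.25 × (1 − 0.60) = 0.1
  Tanul disorder: 0.79 × (1 − 0.17) = 0.6557
Bayes factor = 0.1 / 0.6557 ≈ 0.153

0.153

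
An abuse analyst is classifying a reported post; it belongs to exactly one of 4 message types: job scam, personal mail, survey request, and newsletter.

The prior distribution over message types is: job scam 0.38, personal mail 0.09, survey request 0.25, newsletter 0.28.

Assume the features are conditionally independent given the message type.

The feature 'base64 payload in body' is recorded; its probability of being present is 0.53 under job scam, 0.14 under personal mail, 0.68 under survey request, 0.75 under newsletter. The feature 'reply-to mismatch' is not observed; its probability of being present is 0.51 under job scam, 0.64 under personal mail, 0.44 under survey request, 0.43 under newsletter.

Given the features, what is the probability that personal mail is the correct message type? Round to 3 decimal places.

For each hypothesis, the unnormalized posterior weight is prior × product of the feature likelihoods (using 1 − P(present | H) for each absent feature):
  job scam: 0.38 × 0.53 × (1 − 0.51) = 0.098686
  personal mail: 0.09 × 0.14 × (1 − 0.64) = 0.004536
  survey request: 0.25 × 0.68 × (1 − 0.44) = 0.0952
  newsletter: 0.28 × 0.75 × (1 − 0.43) = 0.1197
Normalizing constant Z = 0.098686 + 0.004536 + 0.0952 + 0.1197 = 0.31812.
P(personal mail | evidence) = 0.004536 / 0.31812 ≈ 0.014.

0.014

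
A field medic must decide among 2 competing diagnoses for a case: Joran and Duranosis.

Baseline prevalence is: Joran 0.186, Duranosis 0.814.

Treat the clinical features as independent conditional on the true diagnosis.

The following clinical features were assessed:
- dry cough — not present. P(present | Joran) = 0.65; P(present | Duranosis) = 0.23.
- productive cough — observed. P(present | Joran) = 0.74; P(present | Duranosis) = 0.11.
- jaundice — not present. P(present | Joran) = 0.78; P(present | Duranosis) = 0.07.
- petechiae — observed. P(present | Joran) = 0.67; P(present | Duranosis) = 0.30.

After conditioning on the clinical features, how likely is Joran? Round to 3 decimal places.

Multiply each prior by the joint likelihood of the clinical feature pattern (using 1 − P(present | H) for each absent clinical feature):
  Joran: 0.186 × (1 − 0.65) × 0.74 × (1 − 0.78) × 0.67 = 0.0071008
  Duranosis: 0.814 × (1 − 0.23) × 0.11 × (1 − 0.07) × 0.30 = 0.019236
Marginal likelihood of the evidence = 0.026337.
P(Joran | evidence) = 0.0071008 / 0.026337 ≈ 0.270.

0.270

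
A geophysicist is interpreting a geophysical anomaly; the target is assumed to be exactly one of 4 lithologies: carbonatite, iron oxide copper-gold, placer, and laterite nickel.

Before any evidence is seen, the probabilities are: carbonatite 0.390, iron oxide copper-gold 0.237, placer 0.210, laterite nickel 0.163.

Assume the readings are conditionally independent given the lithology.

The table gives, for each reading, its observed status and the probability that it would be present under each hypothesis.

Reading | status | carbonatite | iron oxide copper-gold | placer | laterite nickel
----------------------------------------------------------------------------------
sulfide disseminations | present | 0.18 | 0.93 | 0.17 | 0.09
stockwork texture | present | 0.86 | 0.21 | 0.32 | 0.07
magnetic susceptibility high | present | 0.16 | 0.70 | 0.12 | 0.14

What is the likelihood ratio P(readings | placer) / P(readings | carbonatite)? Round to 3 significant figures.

0.264

Take the product of per-reading likelihoods under each hypothesis, then divide.
  placer: 0.17 × 0.32 × 0.12 = 0.006528
  carbonatite: 0.18 × 0.86 × 0.16 = 0.024768
Bayes factor = 0.006528 / 0.024768 ≈ 0.264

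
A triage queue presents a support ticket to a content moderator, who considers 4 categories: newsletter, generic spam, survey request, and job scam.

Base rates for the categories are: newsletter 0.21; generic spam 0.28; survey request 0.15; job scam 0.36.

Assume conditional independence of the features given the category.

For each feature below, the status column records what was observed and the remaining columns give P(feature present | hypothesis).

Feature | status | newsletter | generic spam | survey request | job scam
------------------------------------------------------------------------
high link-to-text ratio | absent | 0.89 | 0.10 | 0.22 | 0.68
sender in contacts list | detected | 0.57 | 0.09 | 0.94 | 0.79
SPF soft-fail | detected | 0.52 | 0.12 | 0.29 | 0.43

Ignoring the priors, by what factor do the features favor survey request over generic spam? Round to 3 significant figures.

21.9

Joint likelihood of the feature pattern under each hypothesis (using 1 − P(present | H) for each absent feature):
  survey request: (1 − 0.22) × 0.94 × 0.29 = 0.21263
  generic spam: (1 − 0.10) × 0.09 × 0.12 = 0.00972
Bayes factor = 0.21263 / 0.00972 ≈ 21.9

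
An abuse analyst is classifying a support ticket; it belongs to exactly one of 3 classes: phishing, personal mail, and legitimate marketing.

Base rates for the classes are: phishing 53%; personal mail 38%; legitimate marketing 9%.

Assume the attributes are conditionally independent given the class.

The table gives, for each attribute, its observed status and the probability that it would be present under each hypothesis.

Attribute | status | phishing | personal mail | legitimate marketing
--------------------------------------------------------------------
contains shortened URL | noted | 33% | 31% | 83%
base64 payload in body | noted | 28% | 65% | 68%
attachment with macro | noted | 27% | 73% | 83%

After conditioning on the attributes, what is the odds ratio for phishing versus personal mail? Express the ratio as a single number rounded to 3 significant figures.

0.237

Posterior odds equal prior odds times the likelihood ratio; only the two competing hypotheses matter.
  phishing: 0.53 × 0.33 × 0.28 × 0.27 = 0.013222
  personal mail: 0.38 × 0.31 × 0.65 × 0.73 = 0.055896
Odds(phishing : personal mail) = 0.013222 / 0.055896 ≈ 0.237.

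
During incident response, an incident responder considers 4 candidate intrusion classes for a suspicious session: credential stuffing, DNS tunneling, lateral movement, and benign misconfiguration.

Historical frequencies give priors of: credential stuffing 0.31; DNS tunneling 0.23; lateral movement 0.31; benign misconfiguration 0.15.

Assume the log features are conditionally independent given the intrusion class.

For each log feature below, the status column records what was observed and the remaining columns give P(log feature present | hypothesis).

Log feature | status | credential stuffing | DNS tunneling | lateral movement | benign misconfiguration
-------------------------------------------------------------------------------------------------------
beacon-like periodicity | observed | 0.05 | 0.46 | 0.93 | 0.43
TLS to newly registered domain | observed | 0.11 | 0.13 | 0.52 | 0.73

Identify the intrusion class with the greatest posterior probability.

lateral movement

By Bayes' rule with conditional independence, the unnormalized weight for each hypothesis is prior × ∏ likelihoods:
  credential stuffing: 0.31 × 0.05 × 0.11 = 0.001705
  DNS tunneling: 0.23 × 0.46 × 0.13 = 0.013754
  lateral movement: 0.31 × 0.93 × 0.52 = 0.14992
  benign misconfiguration: 0.15 × 0.43 × 0.73 = 0.047085
Normalizing constant Z = 0.001705 + 0.013754 + 0.14992 + 0.047085 = 0.21246.
P(credential stuffing | evidence) ≈ 0.001705 / 0.21246 ≈ 0.008
P(DNS tunneling | evidence) ≈ 0.013754 / 0.21246 ≈ 0.065
P(lateral movement | evidence) ≈ 0.14992 / 0.21246 ≈ 0.706
P(benign misconfiguration | evidence) ≈ 0.047085 / 0.21246 ≈ 0.222
The largest is 0.706, so lateral movement is most probable.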